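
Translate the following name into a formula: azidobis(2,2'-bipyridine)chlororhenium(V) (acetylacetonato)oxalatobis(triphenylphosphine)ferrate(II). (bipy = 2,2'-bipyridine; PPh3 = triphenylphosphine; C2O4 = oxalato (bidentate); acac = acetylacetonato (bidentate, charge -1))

Cation [Re…]: ligand charges -2, Re(V) ⇒ ion charge 3+.
Anion [Fe…]: ligand charges -3, Fe(II) ⇒ ion charge 1−.
One 3+ cation requires 3 of the 1− anion.

[Re(bipy)2Cl(N3)][Fe(acac)(C2O4)(PPh3)2]3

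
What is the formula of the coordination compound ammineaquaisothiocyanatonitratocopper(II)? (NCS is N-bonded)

[Cu(H2O)(NCS)(NH3)(NO3)]

Ligands: 1 isothiocyanato (NCS, -1), 1 nitrato (NO3, -1), 1 aqua (H2O, neutral), 1 ammine (NH3, neutral). Ligand charge sum = -2.
With Cu in oxidation state +2, the complex ion is [Cu...].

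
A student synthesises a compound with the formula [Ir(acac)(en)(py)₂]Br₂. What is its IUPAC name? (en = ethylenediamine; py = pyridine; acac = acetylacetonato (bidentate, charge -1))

The 2 bromide counter-ions carry a total charge of -2, so each complex ion is 2+.
Ligand charges: 1×ethylenediamine (neutral), 2×pyridine (neutral), 1×acetylacetonato (-1 each); total -1. So Ir + (-1) = 2+, giving Ir = +3.
Ligands are named alphabetically: acetylacetonato before ethylenediamine before pyridine.

(acetylacetonato)(ethylenediamine)bis(pyridine)iridium(III) bromide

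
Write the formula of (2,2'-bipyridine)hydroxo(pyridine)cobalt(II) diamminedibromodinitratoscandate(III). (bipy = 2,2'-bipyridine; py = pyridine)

Cation [Co…]: ligand charges -1, Co(II) ⇒ ion charge 1+.
Anion [Sc…]: ligand charges -4, Sc(III) ⇒ ion charge 1−.
One 1+ cation balances one 1− anion.

[Co(bipy)(OH)(py)][ScBr2(NH3)2(NO3)2]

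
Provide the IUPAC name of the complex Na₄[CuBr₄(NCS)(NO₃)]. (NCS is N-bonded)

sodium tetrabromoisothiocyanatonitratocuprate(II)

The 4 sodium counter-ions carry a total charge of +4, so each complex ion is 4−.
Ligand charges: 1×isothiocyanato (-1 each), 1×nitrato (-1 each), 4×bromo (-1 each); total -6. So Cu + (-6) = 4−, giving Cu = +2.
Ligands are named alphabetically: bromo before isothiocyanato before nitrato.
The complex ion is anionic, so copper takes the -ate form cuprate(II).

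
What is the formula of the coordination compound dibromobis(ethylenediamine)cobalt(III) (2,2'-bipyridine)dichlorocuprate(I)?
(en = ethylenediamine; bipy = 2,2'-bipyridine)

[CoBr2(en)2][Cu(bipy)Cl2]

Cation [Co…]: ligand charges -2, Co(III) ⇒ ion charge 1+.
Anion [Cu…]: ligand charges -2, Cu(I) ⇒ ion charge 1−.
One 1+ cation balances one 1− anion.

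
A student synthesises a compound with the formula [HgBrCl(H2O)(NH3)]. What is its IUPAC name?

ammineaquabromochloromercury(II)

There is no counter-ion, so the complex is neutral overall.
Ligand charges: 1×bromo (-1 each), 1×aqua (neutral), 1×chloro (-1 each), 1×ammine (neutral); total -2. So Hg + (-2) = 0, giving Hg = +2.
Ligands are named alphabetically: ammine before aqua before bromo before chloro.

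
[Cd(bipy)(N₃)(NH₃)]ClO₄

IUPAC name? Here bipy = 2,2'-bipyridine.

ammineazido(2,2'-bipyridine)cadmium(II) perchlorate

The 1 perchlorate counter-ion carries a total charge of -1, so each complex ion is 1+.
Ligand charges: 1×azido (-1 each), 1×ammine (neutral), 1×2,2'-bipyridine (neutral); total -1. So Cd + (-1) = 1+, giving Cd = +2.
Ligands are named alphabetically: ammine before azido before bipyridine.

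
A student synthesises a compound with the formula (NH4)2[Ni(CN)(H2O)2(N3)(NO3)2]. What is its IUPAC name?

The 2 ammonium counter-ions carry a total charge of +2, so each complex ion is 2−.
Ligand charges: 1×azido (-1 each), 2×aqua (neutral), 1×cyano (-1 each), 2×nitrato (-1 each); total -4. So Ni + (-4) = 2−, giving Ni = +2.
Ligands are named alphabetically: aqua before azido before cyano before nitrato.
The complex ion is anionic, so nickel takes the -ate form nickelate(II).

ammonium diaquaazidocyanodinitratonickelate(II)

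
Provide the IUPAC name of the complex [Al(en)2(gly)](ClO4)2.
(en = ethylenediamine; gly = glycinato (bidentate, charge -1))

bis(ethylenediamine)(glycinato)aluminium(III) perchlorate

The 2 perchlorate counter-ions carry a total charge of -2, so each complex ion is 2+.
Ligand charges: 2×ethylenediamine (neutral), 1×glycinato (-1 each); total -1. So Al + (-1) = 2+, giving Al = +3.
Ligands are named alphabetically: ethylenediamine before glycinato.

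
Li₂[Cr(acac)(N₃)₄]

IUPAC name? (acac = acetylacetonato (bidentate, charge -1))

The 2 lithium counter-ions carry a total charge of +2, so each complex ion is 2−.
Ligand charges: 4×azido (-1 each), 1×acetylacetonato (-1 each); total -5. So Cr + (-5) = 2−, giving Cr = +3.
Ligands are named alphabetically: acetylacetonato before azido.
The complex ion is anionic, so chromium takes the -ate form chromate(III).

lithium (acetylacetonato)tetraazidochromate(III)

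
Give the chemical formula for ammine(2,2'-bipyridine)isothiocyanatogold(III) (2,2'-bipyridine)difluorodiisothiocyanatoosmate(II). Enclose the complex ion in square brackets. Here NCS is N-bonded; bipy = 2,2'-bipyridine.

Cation [Au…]: ligand charges -1, Au(III) ⇒ ion charge 2+.
Anion [Os…]: ligand charges -4, Os(II) ⇒ ion charge 2−.
One 2+ cation balances one 2− anion.

[Au(bipy)(NCS)(NH3)][Os(bipy)F2(NCS)2]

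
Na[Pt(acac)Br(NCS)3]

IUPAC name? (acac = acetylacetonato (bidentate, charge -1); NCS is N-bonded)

The 1 sodium counter-ion carries a total charge of +1, so each complex ion is 1−.
Ligand charges: 1×acetylacetonato (-1 each), 1×bromo (-1 each), 3×isothiocyanato (-1 each); total -5. So Pt + (-5) = 1−, giving Pt = +4.
Ligands are named alphabetically: acetylacetonato before bromo before isothiocyanato.
The complex ion is anionic, so platinum takes the -ate form platinate(IV).

sodium (acetylacetonato)bromotriisothiocyanatoplatinate(IV)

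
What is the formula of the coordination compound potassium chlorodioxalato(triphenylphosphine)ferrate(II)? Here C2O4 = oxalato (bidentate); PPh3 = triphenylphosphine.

K3[Fe(C2O4)2Cl(PPh3)]

Ligands: 2 oxalato (C2O4, -2), 1 chloro (Cl, -1), 1 triphenylphosphine (PPh3, neutral). Ligand charge sum = -5.
With Fe in oxidation state +2, the complex ion is [Fe...]^3−.
Charge balance with potassium (+1) requires 1 complex ion per 3 potassium.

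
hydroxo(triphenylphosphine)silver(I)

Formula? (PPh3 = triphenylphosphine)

[Ag(OH)(PPh3)]

Ligands: 1 triphenylphosphine (PPh3, neutral), 1 hydroxo (OH, -1). Ligand charge sum = -1.
With Ag in oxidation state +1, the complex ion is [Ag...].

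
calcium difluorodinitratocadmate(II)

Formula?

Ca[CdF2(NO3)2]

Ligands: 2 nitrato (NO3, -1), 2 fluoro (F, -1). Ligand charge sum = -4.
With Cd in oxidation state +2, the complex ion is [Cd...]^2−.
Charge balance with calcium (+2) requires 1 complex ion per 1 calcium.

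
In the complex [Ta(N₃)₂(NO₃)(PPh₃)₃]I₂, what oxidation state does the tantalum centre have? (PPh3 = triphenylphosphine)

2 iodide outside the brackets (-1 each) → the complex ion is 2+.
Ligand charges: 1×NO3 = -1; 2×N3 = -2; 3×PPh3 neutral; sum -3.
Ta + (-3) = 2+ ⇒ Ta is +5.

+5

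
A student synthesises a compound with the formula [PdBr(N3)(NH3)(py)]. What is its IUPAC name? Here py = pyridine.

ammineazidobromo(pyridine)palladium(II)

There is no counter-ion, so the complex is neutral overall.
Ligand charges: 1×azido (-1 each), 1×ammine (neutral), 1×pyridine (neutral), 1×bromo (-1 each); total -2. So Pd + (-2) = 0, giving Pd = +2.
Ligands are named alphabetically: ammine before azido before bromo before pyridine.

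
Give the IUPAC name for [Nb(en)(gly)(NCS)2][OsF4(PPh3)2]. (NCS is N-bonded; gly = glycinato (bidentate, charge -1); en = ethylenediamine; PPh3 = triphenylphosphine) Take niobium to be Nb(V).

Both ions are complex: the cation is named first with the plain metal name, the anion second with the -ate form; each ion's ligands are alphabetised independently.
Nb is given as +5; the cation's ligand charges sum to -3, so the complex cation is 2+.
A 1:1 salt means the anion carries the equal and opposite charge, 2−.
Anion: ligand charges sum to -4; for the ion to be 2−, Os = +2.

(ethylenediamine)(glycinato)diisothiocyanatoniobium(V) tetrafluorobis(triphenylphosphine)osmate(II)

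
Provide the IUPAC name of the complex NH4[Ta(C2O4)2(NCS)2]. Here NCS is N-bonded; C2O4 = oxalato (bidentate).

The 1 ammonium counter-ion carries a total charge of +1, so each complex ion is 1−.
Ligand charges: 2×isothiocyanato (-1 each), 2×oxalato (-2 each); total -6. So Ta + (-6) = 1−, giving Ta = +5.
Ligands are named alphabetically: isothiocyanato before oxalato.
The complex ion is anionic, so tantalum takes the -ate form tantalate(V).

ammonium diisothiocyanatodioxalatotantalate(V)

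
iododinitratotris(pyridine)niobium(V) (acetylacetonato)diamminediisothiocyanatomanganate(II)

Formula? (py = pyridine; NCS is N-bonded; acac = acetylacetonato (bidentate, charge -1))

[NbI(NO3)2(py)3][Mn(acac)(NCS)2(NH3)2]2

Cation [Nb…]: ligand charges -3, Nb(V) ⇒ ion charge 2+.
Anion [Mn…]: ligand charges -3, Mn(II) ⇒ ion charge 1−.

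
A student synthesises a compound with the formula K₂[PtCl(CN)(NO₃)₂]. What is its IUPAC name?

The 2 potassium counter-ions carry a total charge of +2, so each complex ion is 2−.
Ligand charges: 2×nitrato (-1 each), 1×chloro (-1 each), 1×cyano (-1 each); total -4. So Pt + (-4) = 2−, giving Pt = +2.
Ligands are named alphabetically: chloro before cyano before nitrato.
The complex ion is anionic, so platinum takes the -ate form platinate(II).

potassium chlorocyanodinitratoplatinate(II)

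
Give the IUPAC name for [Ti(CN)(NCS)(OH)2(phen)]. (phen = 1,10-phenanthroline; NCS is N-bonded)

There is no counter-ion, so the complex is neutral overall.
Ligand charges: 2×hydroxo (-1 each), 1×cyano (-1 each), 1×1,10-phenanthroline (neutral), 1×isothiocyanato (-1 each); total -4. So Ti + (-4) = 0, giving Ti = +4.
Ligands are named alphabetically: cyano before hydroxo before isothiocyanato before phenanthroline.

cyanodihydroxoisothiocyanato(1,10-phenanthroline)titanium(IV)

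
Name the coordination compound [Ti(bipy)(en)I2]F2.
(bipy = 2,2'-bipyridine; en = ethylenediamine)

(2,2'-bipyridine)(ethylenediamine)diiodotitanium(IV) fluoride

The 2 fluoride counter-ions carry a total charge of -2, so each complex ion is 2+.
Ligand charges: 1×2,2'-bipyridine (neutral), 1×ethylenediamine (neutral), 2×iodo (-1 each); total -2. So Ti + (-2) = 2+, giving Ti = +4.
Ligands are named alphabetically: bipyridine before ethylenediamine before iodo.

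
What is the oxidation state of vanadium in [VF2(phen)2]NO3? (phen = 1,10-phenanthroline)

1 nitrate outside the brackets (-1 each) → the complex ion is 1+.
Ligand charges: 2×F = -2; 2×phen neutral; sum -2.
V + (-2) = 1+ ⇒ V is +3.

+3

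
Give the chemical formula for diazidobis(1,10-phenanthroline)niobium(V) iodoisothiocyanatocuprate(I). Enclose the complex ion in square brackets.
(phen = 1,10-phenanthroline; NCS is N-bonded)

Cation [Nb…]: ligand charges -2, Nb(V) ⇒ ion charge 3+.
Anion [Cu…]: ligand charges -2, Cu(I) ⇒ ion charge 1−.
One 3+ cation requires 3 of the 1− anion.

[Nb(N3)2(phen)2][CuI(NCS)]3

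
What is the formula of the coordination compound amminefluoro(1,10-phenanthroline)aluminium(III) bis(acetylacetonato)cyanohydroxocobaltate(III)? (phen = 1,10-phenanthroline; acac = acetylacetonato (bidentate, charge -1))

[AlF(NH3)(phen)][Co(acac)2(CN)(OH)]2

Cation [Al…]: ligand charges -1, Al(III) ⇒ ion charge 2+.
Anion [Co…]: ligand charges -4, Co(III) ⇒ ion charge 1−.
One 2+ cation requires 2 of the 1− anion.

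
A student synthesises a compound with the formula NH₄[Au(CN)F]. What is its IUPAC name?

The 1 ammonium counter-ion carries a total charge of +1, so each complex ion is 1−.
Ligand charges: 1×fluoro (-1 each), 1×cyano (-1 each); total -2. So Au + (-2) = 1−, giving Au = +1.
Ligands are named alphabetically: cyano before fluoro.
The complex ion is anionic, so gold takes the -ate form aurate(I).

ammonium cyanofluoroaurate(I)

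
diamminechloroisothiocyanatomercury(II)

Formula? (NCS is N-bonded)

Ligands: 1 isothiocyanato (NCS, -1), 2 ammine (NH3, neutral), 1 chloro (Cl, -1). Ligand charge sum = -2.
With Hg in oxidation state +2, the complex ion is [Hg...].

[HgCl(NCS)(NH3)2]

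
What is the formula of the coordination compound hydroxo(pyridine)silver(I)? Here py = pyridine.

[Ag(OH)(py)]

Ligands: 1 hydroxo (OH, -1), 1 pyridine (py, neutral). Ligand charge sum = -1.
With Ag in oxidation state +1, the complex ion is [Ag...].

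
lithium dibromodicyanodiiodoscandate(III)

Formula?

Li3[ScBr2(CN)2I2]

Ligands: 2 bromo (Br, -1), 2 cyano (CN, -1), 2 iodo (I, -1). Ligand charge sum = -6.
Charge balance with lithium (+1) requires 1 complex ion per 3 lithium.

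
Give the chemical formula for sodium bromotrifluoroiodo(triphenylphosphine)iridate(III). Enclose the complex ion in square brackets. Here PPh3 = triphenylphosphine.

Na2[IrBrF3I(PPh3)]

Ligands: 3 fluoro (F, -1), 1 bromo (Br, -1), 1 triphenylphosphine (PPh3, neutral), 1 iodo (I, -1). Ligand charge sum = -5.
With Ir in oxidation state +3, the complex ion is [Ir...]^2−.
Charge balance with sodium (+1) requires 1 complex ion per 2 sodium.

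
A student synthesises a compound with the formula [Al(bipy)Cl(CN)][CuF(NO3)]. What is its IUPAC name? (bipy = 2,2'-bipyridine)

(2,2'-bipyridine)chlorocyanoaluminium(III) fluoronitratocuprate(I)

Both ions are complex: the cation is named first with the plain metal name, the anion second with the -ate form; each ion's ligands are alphabetised independently.
Aluminium is always +3 in its complexes; the cation's ligand charges sum to -2, so the complex cation is 1+.
A 1:1 salt means the anion carries the equal and opposite charge, 1−.
Anion: ligand charges sum to -2; for the ion to be 1−, Cu = +1.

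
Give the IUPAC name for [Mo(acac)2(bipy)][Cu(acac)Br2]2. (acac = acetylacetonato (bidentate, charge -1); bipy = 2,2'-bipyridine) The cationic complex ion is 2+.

bis(acetylacetonato)(2,2'-bipyridine)molybdenum(IV) (acetylacetonato)dibromocuprate(II)

Both ions are complex: the cation is named first with the plain metal name, the anion second with the -ate form; each ion's ligands are alphabetised independently.
The complex cation is given as 2+; its ligand charges sum to -2, so Mo = +4.
With 2 anions per cation, each anion must be 2/2 = 1−.
Anion: ligand charges sum to -3; for the ion to be 1−, Cu = +2.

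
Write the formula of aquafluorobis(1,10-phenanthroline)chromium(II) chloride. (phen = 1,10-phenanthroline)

Ligands: 2 1,10-phenanthroline (phen, neutral), 1 fluoro (F, -1), 1 aqua (H2O, neutral). Ligand charge sum = -1.
Charge balance with chloride (-1) requires 1 complex ion per 1 chloride.

[CrF(H2O)(phen)2]Cl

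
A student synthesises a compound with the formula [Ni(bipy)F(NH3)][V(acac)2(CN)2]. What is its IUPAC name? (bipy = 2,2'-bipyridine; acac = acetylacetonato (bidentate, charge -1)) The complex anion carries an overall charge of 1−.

Both ions are complex: the cation is named first with the plain metal name, the anion second with the -ate form; each ion's ligands are alphabetised independently.
The complex anion is given as 1−; its ligand charges sum to -4, so V = +3.
A 1:1 salt means the cation carries the equal and opposite charge, 1+.
Cation: ligand charges sum to -1; for the ion to be 1+, Ni = +2.

ammine(2,2'-bipyridine)fluoronickel(II) bis(acetylacetonato)dicyanovanadate(III)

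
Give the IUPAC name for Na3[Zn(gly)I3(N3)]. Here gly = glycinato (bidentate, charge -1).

The 3 sodium counter-ions carry a total charge of +3, so each complex ion is 3−.
Ligand charges: 1×azido (-1 each), 3×iodo (-1 each), 1×glycinato (-1 each); total -5. So Zn + (-5) = 3−, giving Zn = +2.
The complex ion is anionic, so zinc takes the -ate form zincate(II).

sodium azido(glycinato)triiodozincate(II)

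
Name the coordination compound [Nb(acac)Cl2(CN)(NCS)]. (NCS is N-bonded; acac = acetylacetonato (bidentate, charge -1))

There is no counter-ion, so the complex is neutral overall.
Ligand charges: 2×chloro (-1 each), 1×isothiocyanato (-1 each), 1×cyano (-1 each), 1×acetylacetonato (-1 each); total -5. So Nb + (-5) = 0, giving Nb = +5.
Ligands are named alphabetically: acetylacetonato before chloro before cyano before isothiocyanato.

(acetylacetonato)dichlorocyanoisothiocyanatoniobium(V)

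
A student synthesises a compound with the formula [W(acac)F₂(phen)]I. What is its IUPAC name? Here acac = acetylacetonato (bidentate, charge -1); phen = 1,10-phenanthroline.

(acetylacetonato)difluoro(1,10-phenanthroline)tungsten(IV) iodide

The 1 iodide counter-ion carries a total charge of -1, so each complex ion is 1+.
Ligand charges: 2×fluoro (-1 each), 1×acetylacetonato (-1 each), 1×1,10-phenanthroline (neutral); total -3. So W + (-3) = 1+, giving W = +4.
Ligands are named alphabetically: acetylacetonato before fluoro before phenanthroline.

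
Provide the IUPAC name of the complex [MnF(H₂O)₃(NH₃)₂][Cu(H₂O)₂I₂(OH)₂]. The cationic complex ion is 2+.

Both ions are complex: the cation is named first with the plain metal name, the anion second with the -ate form; each ion's ligands are alphabetised independently.
The complex cation is given as 2+; its ligand charges sum to -1, so Mn = +3.
A 1:1 salt means the anion carries the equal and opposite charge, 2−.
Anion: ligand charges sum to -4; for the ion to be 2−, Cu = +2.

diamminetriaquafluoromanganese(III) diaquadihydroxodiiodocuprate(II)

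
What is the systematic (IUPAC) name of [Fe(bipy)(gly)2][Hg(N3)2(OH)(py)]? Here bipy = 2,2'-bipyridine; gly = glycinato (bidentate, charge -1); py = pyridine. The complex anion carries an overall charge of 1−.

(2,2'-bipyridine)bis(glycinato)iron(III) diazidohydroxo(pyridine)mercurate(II)

The complex anion is given as 1−; its ligand charges sum to -3, so Hg = +2.
A 1:1 salt means the cation carries the equal and opposite charge, 1+.
Cation: ligand charges sum to -2; for the ion to be 1+, Fe = +3.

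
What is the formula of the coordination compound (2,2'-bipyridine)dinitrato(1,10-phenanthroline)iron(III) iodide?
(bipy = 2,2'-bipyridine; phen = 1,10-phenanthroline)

Ligands: 2 nitrato (NO3, -1), 1 2,2'-bipyridine (bipy, neutral), 1 1,10-phenanthroline (phen, neutral). Ligand charge sum = -2.
Charge balance with iodide (-1) requires 1 complex ion per 1 iodide.

[Fe(bipy)(NO3)2(phen)]I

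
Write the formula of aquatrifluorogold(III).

Ligands: 1 aqua (H2O, neutral), 3 fluoro (F, -1). Ligand charge sum = -3.
With Au in oxidation state +3, the complex ion is [Au...].

[AuF3(H2O)]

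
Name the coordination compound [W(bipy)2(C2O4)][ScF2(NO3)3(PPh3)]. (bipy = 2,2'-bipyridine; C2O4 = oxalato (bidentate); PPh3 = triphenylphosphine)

Scandium is always +3 in its complexes; the anion's ligand charges sum to -5, so the complex anion is 2−.
A 1:1 salt means the cation carries the equal and opposite charge, 2+.
Cation: ligand charges sum to -2; for the ion to be 2+, W = +4.

bis(2,2'-bipyridine)oxalatotungsten(IV) difluorotrinitrato(triphenylphosphine)scandate(III)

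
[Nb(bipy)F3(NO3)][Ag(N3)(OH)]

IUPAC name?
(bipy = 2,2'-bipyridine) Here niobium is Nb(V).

Nb is given as +5; the cation's ligand charges sum to -4, so the complex cation is 1+.
A 1:1 salt means the anion carries the equal and opposite charge, 1−.
Anion: ligand charges sum to -2; for the ion to be 1−, Ag = +1.

(2,2'-bipyridine)trifluoronitratoniobium(V) azidohydroxoargentate(I)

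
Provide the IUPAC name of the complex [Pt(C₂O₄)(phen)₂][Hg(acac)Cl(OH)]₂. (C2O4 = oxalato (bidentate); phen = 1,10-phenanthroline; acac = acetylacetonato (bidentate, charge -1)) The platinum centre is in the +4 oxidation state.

oxalatobis(1,10-phenanthroline)platinum(IV) (acetylacetonato)chlorohydroxomercurate(II)

Both ions are complex: the cation is named first with the plain metal name, the anion second with the -ate form; each ion's ligands are alphabetised independently.
Pt is given as +4; the cation's ligand charges sum to -2, so the complex cation is 2+.
With 2 anions per cation, each anion must be 2/2 = 1−.
Anion: ligand charges sum to -3; for the ion to be 1−, Hg = +2.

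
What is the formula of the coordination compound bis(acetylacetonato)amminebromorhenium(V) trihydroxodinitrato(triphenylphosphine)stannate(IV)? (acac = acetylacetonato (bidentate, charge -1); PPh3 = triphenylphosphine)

[Re(acac)2Br(NH3)][Sn(NO3)2(OH)3(PPh3)]2

Cation [Re…]: ligand charges -3, Re(V) ⇒ ion charge 2+.
Anion [Sn…]: ligand charges -5, Sn(IV) ⇒ ion charge 1−.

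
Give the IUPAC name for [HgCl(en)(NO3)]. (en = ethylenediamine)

There is no counter-ion, so the complex is neutral overall.
Ligand charges: 1×chloro (-1 each), 1×nitrato (-1 each), 1×ethylenediamine (neutral); total -2. So Hg + (-2) = 0, giving Hg = +2.
Ligands are named alphabetically: chloro before ethylenediamine before nitrato.

chloro(ethylenediamine)nitratomercury(II)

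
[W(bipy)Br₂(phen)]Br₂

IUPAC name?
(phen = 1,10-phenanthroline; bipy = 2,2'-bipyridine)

The 2 bromide counter-ions carry a total charge of -2, so each complex ion is 2+.
Ligand charges: 1×1,10-phenanthroline (neutral), 2×bromo (-1 each), 1×2,2'-bipyridine (neutral); total -2. So W + (-2) = 2+, giving W = +4.
Ligands are named alphabetically: bipyridine before bromo before phenanthroline.

(2,2'-bipyridine)dibromo(1,10-phenanthroline)tungsten(IV) bromide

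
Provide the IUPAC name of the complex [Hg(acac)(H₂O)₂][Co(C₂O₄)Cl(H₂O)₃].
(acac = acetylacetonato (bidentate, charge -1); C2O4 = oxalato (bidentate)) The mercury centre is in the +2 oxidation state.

(acetylacetonato)diaquamercury(II) triaquachlorooxalatocobaltate(II)

Both ions are complex: the cation is named first with the plain metal name, the anion second with the -ate form; each ion's ligands are alphabetised independently.
Hg is given as +2; the cation's ligand charges sum to -1, so the complex cation is 1+.
A 1:1 salt means the anion carries the equal and opposite charge, 1−.
Anion: ligand charges sum to -3; for the ion to be 1−, Co = +2.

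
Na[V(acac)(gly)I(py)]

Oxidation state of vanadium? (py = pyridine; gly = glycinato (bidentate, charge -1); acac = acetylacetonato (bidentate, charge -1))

+2

1 sodium outside the brackets (+1 each) → the complex ion is 1−.
Ligand charges: 1×I = -1; 1×py neutral; 1×gly = -1; 1×acac = -1; sum -3.
V + (-3) = 1− ⇒ V is +2.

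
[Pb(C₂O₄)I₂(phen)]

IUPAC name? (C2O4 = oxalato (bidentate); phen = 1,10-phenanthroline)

There is no counter-ion, so the complex is neutral overall.
Ligand charges: 1×oxalato (-2 each), 1×1,10-phenanthroline (neutral), 2×iodo (-1 each); total -4. So Pb + (-4) = 0, giving Pb = +4.
Ligands are named alphabetically: iodo before oxalato before phenanthroline.

diiodooxalato(1,10-phenanthroline)lead(IV)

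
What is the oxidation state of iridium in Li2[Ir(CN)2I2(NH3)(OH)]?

+3

2 lithium outside the brackets (+1 each) → the complex ion is 2−.
Ligand charges: 2×CN = -2; 1×NH3 neutral; 1×OH = -1; 2×I = -2; sum -5.
Ir + (-5) = 2− ⇒ Ir is +3.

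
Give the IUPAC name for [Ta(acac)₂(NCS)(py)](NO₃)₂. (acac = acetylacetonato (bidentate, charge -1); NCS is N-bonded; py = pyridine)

The 2 nitrate counter-ions carry a total charge of -2, so each complex ion is 2+.
Ligand charges: 2×acetylacetonato (-1 each), 1×isothiocyanato (-1 each), 1×pyridine (neutral); total -3. So Ta + (-3) = 2+, giving Ta = +5.
Ligands are named alphabetically: acetylacetonato before isothiocyanato before pyridine.

bis(acetylacetonato)isothiocyanato(pyridine)tantalum(V) nitrate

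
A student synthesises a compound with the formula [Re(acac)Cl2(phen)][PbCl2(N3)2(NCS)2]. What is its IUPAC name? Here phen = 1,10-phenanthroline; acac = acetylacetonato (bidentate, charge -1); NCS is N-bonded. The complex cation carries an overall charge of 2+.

Both ions are complex: the cation is named first with the plain metal name, the anion second with the -ate form; each ion's ligands are alphabetised independently.
The complex cation is given as 2+; its ligand charges sum to -3, so Re = +5.
A 1:1 salt means the anion carries the equal and opposite charge, 2−.
Anion: ligand charges sum to -6; for the ion to be 2−, Pb = +4.

(acetylacetonato)dichloro(1,10-phenanthroline)rhenium(V) diazidodichlorodiisothiocyanatoplumbate(IV)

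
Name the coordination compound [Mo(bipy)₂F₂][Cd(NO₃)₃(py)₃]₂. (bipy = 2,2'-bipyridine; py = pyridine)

bis(2,2'-bipyridine)difluoromolybdenum(IV) trinitratotris(pyridine)cadmate(II)

Both ions are complex: the cation is named first with the plain metal name, the anion second with the -ate form; each ion's ligands are alphabetised independently.
Cadmium is always +2 in its complexes; the anion's ligand charges sum to -3, so the complex anion is 1−.
With 2 anions per cation, the cation must be 2×1 = 2+.
Cation: ligand charges sum to -2; for the ion to be 2+, Mo = +4.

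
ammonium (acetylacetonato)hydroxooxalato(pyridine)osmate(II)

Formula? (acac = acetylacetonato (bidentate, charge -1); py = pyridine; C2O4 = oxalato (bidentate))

(NH4)2[Os(acac)(C2O4)(OH)(py)]

Ligands: 1 acetylacetonato (acac, -1), 1 hydroxo (OH, -1), 1 pyridine (py, neutral), 1 oxalato (C2O4, -2). Ligand charge sum = -4.
Charge balance with ammonium (+1) requires 1 complex ion per 2 ammonium.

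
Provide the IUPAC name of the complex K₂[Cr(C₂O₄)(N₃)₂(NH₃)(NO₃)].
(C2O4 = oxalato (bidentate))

The 2 potassium counter-ions carry a total charge of +2, so each complex ion is 2−.
Ligand charges: 1×nitrato (-1 each), 1×ammine (neutral), 2×azido (-1 each), 1×oxalato (-2 each); total -5. So Cr + (-5) = 2−, giving Cr = +3.
Ligands are named alphabetically: ammine before azido before nitrato before oxalato.
The complex ion is anionic, so chromium takes the -ate form chromate(III).

potassium amminediazidonitratooxalatochromate(III)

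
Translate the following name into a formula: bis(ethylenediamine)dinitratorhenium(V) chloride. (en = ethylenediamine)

[Re(en)2(NO3)2]Cl3

Ligands: 2 ethylenediamine (en, neutral), 2 nitrato (NO3, -1). Ligand charge sum = -2.
With Re in oxidation state +5, the complex ion is [Re...]^3+.
Charge balance with chloride (-1) requires 1 complex ion per 3 chloride.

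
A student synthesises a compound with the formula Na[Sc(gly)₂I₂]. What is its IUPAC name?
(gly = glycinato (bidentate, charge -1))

sodium bis(glycinato)diiodoscandate(III)

The 1 sodium counter-ion carries a total charge of +1, so each complex ion is 1−.
Ligand charges: 2×glycinato (-1 each), 2×iodo (-1 each); total -4. So Sc + (-4) = 1−, giving Sc = +3.
The complex ion is anionic, so scandium takes the -ate form scandate(III).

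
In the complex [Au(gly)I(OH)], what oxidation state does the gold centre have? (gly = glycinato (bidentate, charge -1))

+3

No counter-ion: the bracketed complex is neutral.
Ligand charges: 1×OH = -1; 1×I = -1; 1×gly = -1; sum -3.
Au + (-3) = 0 ⇒ Au is +3.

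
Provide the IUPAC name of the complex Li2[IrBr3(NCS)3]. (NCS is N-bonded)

lithium tribromotriisothiocyanatoiridate(IV)

The 2 lithium counter-ions carry a total charge of +2, so each complex ion is 2−.
Ligand charges: 3×isothiocyanato (-1 each), 3×bromo (-1 each); total -6. So Ir + (-6) = 2−, giving Ir = +4.
Ligands are named alphabetically: bromo before isothiocyanato.
The complex ion is anionic, so iridium takes the -ate form iridate(IV).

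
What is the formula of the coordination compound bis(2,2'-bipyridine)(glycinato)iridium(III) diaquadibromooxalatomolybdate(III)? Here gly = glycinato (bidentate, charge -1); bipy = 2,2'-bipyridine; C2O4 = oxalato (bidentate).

Cation [Ir…]: ligand charges -1, Ir(III) ⇒ ion charge 2+.
Anion [Mo…]: ligand charges -4, Mo(III) ⇒ ion charge 1−.
One 2+ cation requires 2 of the 1− anion.

[Ir(bipy)2(gly)][MoBr2(C2O4)(H2O)2]2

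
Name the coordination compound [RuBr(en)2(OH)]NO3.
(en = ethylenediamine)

bromobis(ethylenediamine)hydroxoruthenium(III) nitrate

The 1 nitrate counter-ion carries a total charge of -1, so each complex ion is 1+.
Ligand charges: 2×ethylenediamine (neutral), 1×hydroxo (-1 each), 1×bromo (-1 each); total -2. So Ru + (-2) = 1+, giving Ru = +3.
Ligands are named alphabetically: bromo before ethylenediamine before hydroxo.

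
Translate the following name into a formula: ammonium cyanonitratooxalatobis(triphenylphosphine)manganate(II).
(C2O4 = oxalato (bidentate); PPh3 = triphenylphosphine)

Ligands: 1 oxalato (C2O4, -2), 2 triphenylphosphine (PPh3, neutral), 1 cyano (CN, -1), 1 nitrato (NO3, -1). Ligand charge sum = -4.
Charge balance with ammonium (+1) requires 1 complex ion per 2 ammonium.

(NH4)2[Mn(C2O4)(CN)(NO3)(PPh3)2]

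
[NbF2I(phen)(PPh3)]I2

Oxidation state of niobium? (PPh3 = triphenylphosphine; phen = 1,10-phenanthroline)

2 iodide outside the brackets (-1 each) → the complex ion is 2+.
Ligand charges: 1×PPh3 neutral; 1×I = -1; 1×phen neutral; 2×F = -2; sum -3.
Nb + (-3) = 2+ ⇒ Nb is +5.

+5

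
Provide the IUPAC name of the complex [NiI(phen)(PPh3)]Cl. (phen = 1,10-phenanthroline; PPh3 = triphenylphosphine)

iodo(1,10-phenanthroline)(triphenylphosphine)nickel(II) chloride

The 1 chloride counter-ion carries a total charge of -1, so each complex ion is 1+.
Ligand charges: 1×1,10-phenanthroline (neutral), 1×iodo (-1 each), 1×triphenylphosphine (neutral); total -1. So Ni + (-1) = 1+, giving Ni = +2.
Ligands are named alphabetically: iodo before phenanthroline before triphenylphosphine.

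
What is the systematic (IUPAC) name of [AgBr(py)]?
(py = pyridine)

There is no counter-ion, so the complex is neutral overall.
Ligand charges: 1×pyridine (neutral), 1×bromo (-1 each); total -1. So Ag + (-1) = 0, giving Ag = +1.
Ligands are named alphabetically: bromo before pyridine.

bromo(pyridine)silver(I)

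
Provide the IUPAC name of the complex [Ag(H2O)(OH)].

There is no counter-ion, so the complex is neutral overall.
Ligand charges: 1×aqua (neutral), 1×hydroxo (-1 each); total -1. So Ag + (-1) = 0, giving Ag = +1.
Ligands are named alphabetically: aqua before hydroxo.

aquahydroxosilver(I)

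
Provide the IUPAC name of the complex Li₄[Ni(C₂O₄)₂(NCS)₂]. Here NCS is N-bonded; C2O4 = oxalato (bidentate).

lithium diisothiocyanatodioxalatonickelate(II)

The 4 lithium counter-ions carry a total charge of +4, so each complex ion is 4−.
Ligand charges: 2×isothiocyanato (-1 each), 2×oxalato (-2 each); total -6. So Ni + (-6) = 4−, giving Ni = +2.
Ligands are named alphabetically: isothiocyanato before oxalato.
The complex ion is anionic, so nickel takes the -ate form nickelate(II).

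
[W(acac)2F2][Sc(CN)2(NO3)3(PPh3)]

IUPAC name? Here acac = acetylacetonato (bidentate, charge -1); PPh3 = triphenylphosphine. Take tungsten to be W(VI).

bis(acetylacetonato)difluorotungsten(VI) dicyanotrinitrato(triphenylphosphine)scandate(III)

W is given as +6; the cation's ligand charges sum to -4, so the complex cation is 2+.
A 1:1 salt means the anion carries the equal and opposite charge, 2−.
Anion: ligand charges sum to -5; for the ion to be 2−, Sc = +3.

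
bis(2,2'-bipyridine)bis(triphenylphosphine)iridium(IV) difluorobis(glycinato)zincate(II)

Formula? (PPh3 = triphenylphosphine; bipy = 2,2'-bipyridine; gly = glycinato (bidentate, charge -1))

Cation [Ir…]: ligand charges 0, Ir(IV) ⇒ ion charge 4+.
Anion [Zn…]: ligand charges -4, Zn(II) ⇒ ion charge 2−.

[Ir(bipy)2(PPh3)2][ZnF2(gly)2]2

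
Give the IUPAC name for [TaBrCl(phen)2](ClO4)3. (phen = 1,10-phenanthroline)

bromochlorobis(1,10-phenanthroline)tantalum(V) perchlorate

The 3 perchlorate counter-ions carry a total charge of -3, so each complex ion is 3+.
Ligand charges: 2×1,10-phenanthroline (neutral), 1×chloro (-1 each), 1×bromo (-1 each); total -2. So Ta + (-2) = 3+, giving Ta = +5.
Ligands are named alphabetically: bromo before chloro before phenanthroline.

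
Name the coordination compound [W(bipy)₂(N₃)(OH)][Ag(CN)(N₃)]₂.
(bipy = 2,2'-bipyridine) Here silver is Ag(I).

Ag is given as +1; the anion's ligand charges sum to -2, so the complex anion is 1−.
With 2 anions per cation, the cation must be 2×1 = 2+.
Cation: ligand charges sum to -2; for the ion to be 2+, W = +4.

azidobis(2,2'-bipyridine)hydroxotungsten(IV) azidocyanoargentate(I)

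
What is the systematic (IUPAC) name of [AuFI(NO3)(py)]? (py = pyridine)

fluoroiodonitrato(pyridine)gold(III)

There is no counter-ion, so the complex is neutral overall.
Ligand charges: 1×iodo (-1 each), 1×nitrato (-1 each), 1×fluoro (-1 each), 1×pyridine (neutral); total -3. So Au + (-3) = 0, giving Au = +3.
Ligands are named alphabetically: fluoro before iodo before nitrato before pyridine.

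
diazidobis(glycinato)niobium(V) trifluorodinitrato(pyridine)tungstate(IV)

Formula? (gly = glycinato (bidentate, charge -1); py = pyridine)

Cation [Nb…]: ligand charges -4, Nb(V) ⇒ ion charge 1+.
Anion [W…]: ligand charges -5, W(IV) ⇒ ion charge 1−.
One 1+ cation balances one 1− anion.

[Nb(gly)2(N3)2][WF3(NO3)2(py)]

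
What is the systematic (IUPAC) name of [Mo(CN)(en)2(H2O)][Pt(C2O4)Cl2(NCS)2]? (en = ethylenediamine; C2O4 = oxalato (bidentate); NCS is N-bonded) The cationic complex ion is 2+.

The complex cation is given as 2+; its ligand charges sum to -1, so Mo = +3.
A 1:1 salt means the anion carries the equal and opposite charge, 2−.
Anion: ligand charges sum to -6; for the ion to be 2−, Pt = +4.

aquacyanobis(ethylenediamine)molybdenum(III) dichlorodiisothiocyanatooxalatoplatinate(IV)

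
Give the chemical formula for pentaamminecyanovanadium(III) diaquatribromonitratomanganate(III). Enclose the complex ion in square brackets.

Cation [V…]: ligand charges -1, V(III) ⇒ ion charge 2+.
Anion [Mn…]: ligand charges -4, Mn(III) ⇒ ion charge 1−.
One 2+ cation requires 2 of the 1− anion.

[V(CN)(NH3)5][MnBr3(H2O)2(NO3)]2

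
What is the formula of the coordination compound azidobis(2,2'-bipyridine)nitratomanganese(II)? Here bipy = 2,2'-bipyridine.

[Mn(bipy)2(N3)(NO3)]

Ligands: 1 azido (N3, -1), 2 2,2'-bipyridine (bipy, neutral), 1 nitrato (NO3, -1). Ligand charge sum = -2.
With Mn in oxidation state +2, the complex ion is [Mn...].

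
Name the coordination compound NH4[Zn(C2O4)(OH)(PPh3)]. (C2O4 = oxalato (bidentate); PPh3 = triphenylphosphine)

The 1 ammonium counter-ion carries a total charge of +1, so each complex ion is 1−.
Ligand charges: 1×oxalato (-2 each), 1×hydroxo (-1 each), 1×triphenylphosphine (neutral); total -3. So Zn + (-3) = 1−, giving Zn = +2.
The complex ion is anionic, so zinc takes the -ate form zincate(II).

ammonium hydroxooxalato(triphenylphosphine)zincate(II)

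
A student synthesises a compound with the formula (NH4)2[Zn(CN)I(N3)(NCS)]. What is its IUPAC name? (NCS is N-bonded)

The 2 ammonium counter-ions carry a total charge of +2, so each complex ion is 2−.
Ligand charges: 1×azido (-1 each), 1×isothiocyanato (-1 each), 1×iodo (-1 each), 1×cyano (-1 each); total -4. So Zn + (-4) = 2−, giving Zn = +2.
The complex ion is anionic, so zinc takes the -ate form zincate(II).

ammonium azidocyanoiodoisothiocyanatozincate(II)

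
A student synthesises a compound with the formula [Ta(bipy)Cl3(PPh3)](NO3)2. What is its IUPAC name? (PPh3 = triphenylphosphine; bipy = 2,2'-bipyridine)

(2,2'-bipyridine)trichloro(triphenylphosphine)tantalum(V) nitrate

The 2 nitrate counter-ions carry a total charge of -2, so each complex ion is 2+.
Ligand charges: 1×triphenylphosphine (neutral), 1×2,2'-bipyridine (neutral), 3×chloro (-1 each); total -3. So Ta + (-3) = 2+, giving Ta = +5.
Ligands are named alphabetically: bipyridine before chloro before triphenylphosphine.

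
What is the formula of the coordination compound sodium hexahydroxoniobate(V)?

Na[Nb(OH)6]

Ligands: 6 hydroxo (OH, -1). Ligand charge sum = -6.
With Nb in oxidation state +5, the complex ion is [Nb...]^1−.
Charge balance with sodium (+1) requires 1 complex ion per 1 sodium.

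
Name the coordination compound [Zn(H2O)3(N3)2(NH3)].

There is no counter-ion, so the complex is neutral overall.
Ligand charges: 1×ammine (neutral), 3×aqua (neutral), 2×azido (-1 each); total -2. So Zn + (-2) = 0, giving Zn = +2.
Ligands are named alphabetically: ammine before aqua before azido.

amminetriaquadiazidozinc(II)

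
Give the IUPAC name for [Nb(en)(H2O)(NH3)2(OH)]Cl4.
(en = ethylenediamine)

The 4 chloride counter-ions carry a total charge of -4, so each complex ion is 4+.
Ligand charges: 1×hydroxo (-1 each), 1×aqua (neutral), 2×ammine (neutral), 1×ethylenediamine (neutral); total -1. So Nb + (-1) = 4+, giving Nb = +5.
Ligands are named alphabetically: ammine before aqua before ethylenediamine before hydroxo.

diammineaqua(ethylenediamine)hydroxoniobium(V) chloride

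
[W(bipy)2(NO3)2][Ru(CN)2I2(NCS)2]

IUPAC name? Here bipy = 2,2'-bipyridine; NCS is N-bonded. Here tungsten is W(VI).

bis(2,2'-bipyridine)dinitratotungsten(VI) dicyanodiiododiisothiocyanatoruthenate(II)

W is given as +6; the cation's ligand charges sum to -2, so the complex cation is 4+.
A 1:1 salt means the anion carries the equal and opposite charge, 4−.
Anion: ligand charges sum to -6; for the ion to be 4−, Ru = +2.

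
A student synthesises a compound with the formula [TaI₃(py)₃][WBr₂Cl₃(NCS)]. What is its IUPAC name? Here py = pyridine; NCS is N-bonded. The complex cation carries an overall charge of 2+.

triiodotris(pyridine)tantalum(V) dibromotrichloroisothiocyanatotungstate(IV)

The complex cation is given as 2+; its ligand charges sum to -3, so Ta = +5.
A 1:1 salt means the anion carries the equal and opposite charge, 2−.
Anion: ligand charges sum to -6; for the ion to be 2−, W = +4.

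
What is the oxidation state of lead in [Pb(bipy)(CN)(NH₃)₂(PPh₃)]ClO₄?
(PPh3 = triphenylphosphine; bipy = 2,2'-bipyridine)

1 perchlorate outside the brackets (-1 each) → the complex ion is 1+.
Ligand charges: 1×PPh3 neutral; 1×bipy neutral; 1×CN = -1; 2×NH3 neutral; sum -1.
Pb + (-1) = 1+ ⇒ Pb is +2.

+2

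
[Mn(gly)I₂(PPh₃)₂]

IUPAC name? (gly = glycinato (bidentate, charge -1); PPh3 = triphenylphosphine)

There is no counter-ion, so the complex is neutral overall.
Ligand charges: 1×glycinato (-1 each), 2×iodo (-1 each), 2×triphenylphosphine (neutral); total -3. So Mn + (-3) = 0, giving Mn = +3.
Ligands are named alphabetically: glycinato before iodo before triphenylphosphine.

(glycinato)diiodobis(triphenylphosphine)manganese(III)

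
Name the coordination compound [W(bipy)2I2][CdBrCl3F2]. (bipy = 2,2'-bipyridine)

bis(2,2'-bipyridine)diiodotungsten(VI) bromotrichlorodifluorocadmate(II)

Cadmium is always +2 in its complexes; the anion's ligand charges sum to -6, so the complex anion is 4−.
A 1:1 salt means the cation carries the equal and opposite charge, 4+.
Cation: ligand charges sum to -2; for the ion to be 4+, W = +6.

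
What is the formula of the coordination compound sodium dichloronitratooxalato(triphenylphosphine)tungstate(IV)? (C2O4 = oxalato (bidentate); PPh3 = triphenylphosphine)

Ligands: 1 oxalato (C2O4, -2), 1 nitrato (NO3, -1), 1 triphenylphosphine (PPh3, neutral), 2 chloro (Cl, -1). Ligand charge sum = -5.
With W in oxidation state +4, the complex ion is [W...]^1−.
Charge balance with sodium (+1) requires 1 complex ion per 1 sodium.

Na[W(C2O4)Cl2(NO3)(PPh3)]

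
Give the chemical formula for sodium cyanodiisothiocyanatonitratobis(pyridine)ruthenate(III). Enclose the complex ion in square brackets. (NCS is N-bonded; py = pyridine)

Ligands: 2 isothiocyanato (NCS, -1), 1 cyano (CN, -1), 1 nitrato (NO3, -1), 2 pyridine (py, neutral). Ligand charge sum = -4.
Charge balance with sodium (+1) requires 1 complex ion per 1 sodium.

Na[Ru(CN)(NCS)2(NO3)(py)2]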